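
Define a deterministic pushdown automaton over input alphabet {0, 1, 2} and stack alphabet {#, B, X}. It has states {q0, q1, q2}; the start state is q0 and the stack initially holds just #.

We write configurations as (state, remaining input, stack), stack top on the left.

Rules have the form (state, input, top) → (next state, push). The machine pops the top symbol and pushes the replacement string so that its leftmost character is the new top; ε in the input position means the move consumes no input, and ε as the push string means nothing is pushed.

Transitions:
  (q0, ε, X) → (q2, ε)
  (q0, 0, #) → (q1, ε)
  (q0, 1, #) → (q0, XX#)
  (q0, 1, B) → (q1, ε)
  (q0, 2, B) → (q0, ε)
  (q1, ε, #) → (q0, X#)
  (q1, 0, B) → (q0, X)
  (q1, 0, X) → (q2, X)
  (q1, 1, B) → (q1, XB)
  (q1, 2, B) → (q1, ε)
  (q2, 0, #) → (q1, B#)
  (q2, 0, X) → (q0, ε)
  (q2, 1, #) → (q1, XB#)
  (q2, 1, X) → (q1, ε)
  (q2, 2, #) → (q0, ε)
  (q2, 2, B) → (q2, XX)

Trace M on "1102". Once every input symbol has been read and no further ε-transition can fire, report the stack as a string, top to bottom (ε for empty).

#

(q0, 1102, #)
  read 1, top #: go to q0, push XX# → (q0, 102, XX#)
  ε-move, top X: go to q2, push ε → (q2, 102, X#)
  read 1, top X: go to q1, push ε → (q1, 02, #)
  ε-move, top #: go to q0, push X# → (q0, 02, X#)
  ε-move, top X: go to q2, push ε → (q2, 02, #)
  read 0, top #: go to q1, push B# → (q1, 2, B#)
  read 2, top B: go to q1, push ε → (q1, ε, #)
  ε-move, top #: go to q0, push X# → (q0, ε, X#)
  ε-move, top X: go to q2, push ε → (q2, ε, #)
All input consumed in state q2 with stack #.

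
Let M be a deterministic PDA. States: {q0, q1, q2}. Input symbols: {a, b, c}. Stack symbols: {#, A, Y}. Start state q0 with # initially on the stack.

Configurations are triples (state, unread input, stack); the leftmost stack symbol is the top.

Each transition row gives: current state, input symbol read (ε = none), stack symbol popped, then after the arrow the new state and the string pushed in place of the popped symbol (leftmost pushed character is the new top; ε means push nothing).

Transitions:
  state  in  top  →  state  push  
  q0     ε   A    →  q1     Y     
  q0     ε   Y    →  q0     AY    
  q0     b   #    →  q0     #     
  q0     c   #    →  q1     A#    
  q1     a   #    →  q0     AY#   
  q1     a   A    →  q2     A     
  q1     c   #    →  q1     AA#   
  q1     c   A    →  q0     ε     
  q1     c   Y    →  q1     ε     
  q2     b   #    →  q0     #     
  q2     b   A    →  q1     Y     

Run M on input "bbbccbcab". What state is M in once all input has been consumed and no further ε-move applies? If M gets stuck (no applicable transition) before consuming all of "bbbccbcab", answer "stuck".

(q0, bbbccbcab, #) ⊢ (q0, bbccbcab, #) ⊢ (q0, bccbcab, #) ⊢ (q0, ccbcab, #) ⊢ (q1, cbcab, A#) ⊢ (q0, bcab, #) ⊢ (q0, cab, #) ⊢ (q1, ab, A#) ⊢ (q2, b, A#) ⊢ (q1, ε, Y#)
All input consumed; M is in state q1.

q1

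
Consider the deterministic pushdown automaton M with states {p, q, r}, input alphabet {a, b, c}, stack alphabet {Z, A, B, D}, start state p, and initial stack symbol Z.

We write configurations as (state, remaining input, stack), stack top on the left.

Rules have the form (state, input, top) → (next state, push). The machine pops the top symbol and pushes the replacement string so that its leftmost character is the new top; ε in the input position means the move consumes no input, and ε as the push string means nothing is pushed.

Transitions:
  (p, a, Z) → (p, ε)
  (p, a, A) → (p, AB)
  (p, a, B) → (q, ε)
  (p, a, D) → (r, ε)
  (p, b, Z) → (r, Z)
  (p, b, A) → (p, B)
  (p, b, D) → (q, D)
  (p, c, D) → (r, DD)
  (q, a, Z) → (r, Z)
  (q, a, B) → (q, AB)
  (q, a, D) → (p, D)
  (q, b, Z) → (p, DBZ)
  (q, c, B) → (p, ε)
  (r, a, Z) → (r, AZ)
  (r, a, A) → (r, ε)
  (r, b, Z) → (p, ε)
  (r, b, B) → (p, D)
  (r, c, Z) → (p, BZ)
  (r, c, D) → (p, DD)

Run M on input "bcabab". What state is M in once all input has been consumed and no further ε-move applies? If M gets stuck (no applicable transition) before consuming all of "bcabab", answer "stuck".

(p, bcabab, Z)
  read b, top Z: go to r, push Z → (r, cabab, Z)
  read c, top Z: go to p, push BZ → (p, abab, BZ)
  read a, top B: go to q, push ε → (q, bab, Z)
  read b, top Z: go to p, push DBZ → (p, ab, DBZ)
  read a, top D: go to r, push ε → (r, b, BZ)
  read b, top B: go to p, push D → (p, ε, DZ)
All input consumed; M is in state p.

p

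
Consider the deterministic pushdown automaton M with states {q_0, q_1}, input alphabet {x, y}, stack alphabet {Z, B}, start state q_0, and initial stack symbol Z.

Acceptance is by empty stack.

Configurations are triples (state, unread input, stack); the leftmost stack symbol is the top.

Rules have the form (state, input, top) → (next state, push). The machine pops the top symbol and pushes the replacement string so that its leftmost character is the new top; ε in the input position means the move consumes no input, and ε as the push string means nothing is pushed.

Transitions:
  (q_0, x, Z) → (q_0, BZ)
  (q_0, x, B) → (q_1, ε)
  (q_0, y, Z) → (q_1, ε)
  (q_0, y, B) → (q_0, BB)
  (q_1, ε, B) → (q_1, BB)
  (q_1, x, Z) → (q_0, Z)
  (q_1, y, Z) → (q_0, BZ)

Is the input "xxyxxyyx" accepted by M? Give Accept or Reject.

(q_0, xxyxxyyx, Z)
  read x, top Z: go to q_0, push BZ → (q_0, xyxxyyx, BZ)
  read x, top B: go to q_1, push ε → (q_1, yxxyyx, Z)
  read y, top Z: go to q_0, push BZ → (q_0, xxyyx, BZ)
  read x, top B: go to q_1, push ε → (q_1, xyyx, Z)
  read x, top Z: go to q_0, push Z → (q_0, yyx, Z)
  read y, top Z: go to q_1, push ε → (q_1, yx, ε)
No transition applies at (q_1, yx, ε); input not fully consumed.

Reject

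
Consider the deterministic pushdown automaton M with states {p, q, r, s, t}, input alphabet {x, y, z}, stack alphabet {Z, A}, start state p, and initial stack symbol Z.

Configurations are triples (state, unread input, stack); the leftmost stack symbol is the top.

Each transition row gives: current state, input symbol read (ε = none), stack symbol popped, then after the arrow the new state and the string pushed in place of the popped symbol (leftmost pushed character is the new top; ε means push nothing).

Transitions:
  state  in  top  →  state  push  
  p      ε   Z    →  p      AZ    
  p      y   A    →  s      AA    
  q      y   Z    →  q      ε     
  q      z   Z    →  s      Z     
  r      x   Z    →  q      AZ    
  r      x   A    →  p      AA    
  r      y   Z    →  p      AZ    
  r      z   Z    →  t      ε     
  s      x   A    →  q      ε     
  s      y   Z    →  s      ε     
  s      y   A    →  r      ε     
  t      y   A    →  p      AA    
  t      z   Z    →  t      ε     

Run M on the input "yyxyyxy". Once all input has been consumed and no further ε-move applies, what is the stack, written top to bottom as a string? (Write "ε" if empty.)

AAAAZ

(p, yyxyyxy, Z)
  ε-move, top Z: go to p, push AZ → (p, yyxyyxy, AZ)
  read y, top A: go to s, push AA → (s, yxyyxy, AAZ)
  read y, top A: go to r, push ε → (r, xyyxy, AZ)
  read x, top A: go to p, push AA → (p, yyxy, AAZ)
  read y, top A: go to s, push AA → (s, yxy, AAAZ)
  read y, top A: go to r, push ε → (r, xy, AAZ)
  read x, top A: go to p, push AA → (p, y, AAAZ)
  read y, top A: go to s, push AA → (s, ε, AAAAZ)
All input consumed in state s with stack AAAAZ.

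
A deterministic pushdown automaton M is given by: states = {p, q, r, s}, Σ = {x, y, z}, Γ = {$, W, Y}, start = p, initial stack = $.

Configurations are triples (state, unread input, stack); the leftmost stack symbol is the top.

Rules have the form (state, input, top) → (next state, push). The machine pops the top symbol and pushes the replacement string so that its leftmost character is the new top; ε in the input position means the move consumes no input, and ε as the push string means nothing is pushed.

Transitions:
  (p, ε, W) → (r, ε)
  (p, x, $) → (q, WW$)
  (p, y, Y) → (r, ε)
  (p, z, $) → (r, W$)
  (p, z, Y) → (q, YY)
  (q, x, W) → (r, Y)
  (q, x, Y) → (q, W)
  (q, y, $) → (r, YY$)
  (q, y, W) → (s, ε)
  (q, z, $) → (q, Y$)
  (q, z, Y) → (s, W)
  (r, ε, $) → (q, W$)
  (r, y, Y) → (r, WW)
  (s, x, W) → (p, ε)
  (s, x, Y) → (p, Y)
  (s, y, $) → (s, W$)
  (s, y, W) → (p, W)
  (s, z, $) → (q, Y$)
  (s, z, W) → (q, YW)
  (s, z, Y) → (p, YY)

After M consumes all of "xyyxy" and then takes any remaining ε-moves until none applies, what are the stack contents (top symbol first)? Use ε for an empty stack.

WW$

(p, xyyxy, $)
  read x, top $: go to q, push WW$ → (q, yyxy, WW$)
  read y, top W: go to s, push ε → (s, yxy, W$)
  read y, top W: go to p, push W → (p, xy, W$)
  ε-move, top W: go to r, push ε → (r, xy, $)
  ε-move, top $: go to q, push W$ → (q, xy, W$)
  read x, top W: go to r, push Y → (r, y, Y$)
  read y, top Y: go to r, push WW → (r, ε, WW$)
All input consumed in state r with stack WW$.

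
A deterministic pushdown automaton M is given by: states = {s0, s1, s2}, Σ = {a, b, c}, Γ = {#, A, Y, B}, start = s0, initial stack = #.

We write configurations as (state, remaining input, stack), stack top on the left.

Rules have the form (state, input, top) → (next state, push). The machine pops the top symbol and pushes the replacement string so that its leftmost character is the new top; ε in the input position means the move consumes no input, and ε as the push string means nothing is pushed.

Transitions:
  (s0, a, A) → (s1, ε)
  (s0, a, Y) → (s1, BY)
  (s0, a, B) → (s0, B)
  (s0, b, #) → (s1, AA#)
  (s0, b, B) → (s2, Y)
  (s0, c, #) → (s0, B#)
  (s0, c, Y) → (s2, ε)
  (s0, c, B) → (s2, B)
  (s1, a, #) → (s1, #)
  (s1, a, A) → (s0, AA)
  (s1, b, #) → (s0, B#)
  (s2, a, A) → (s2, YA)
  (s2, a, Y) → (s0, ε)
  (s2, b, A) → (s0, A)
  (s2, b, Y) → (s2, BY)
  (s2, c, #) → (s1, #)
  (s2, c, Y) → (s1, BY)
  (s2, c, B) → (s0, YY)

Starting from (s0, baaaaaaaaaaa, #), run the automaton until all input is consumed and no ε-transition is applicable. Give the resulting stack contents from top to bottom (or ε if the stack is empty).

(s0, baaaaaaaaaaa, #)
  read b, top #: go to s1, push AA# → (s1, aaaaaaaaaaa, AA#)
  read a, top A: go to s0, push AA → (s0, aaaaaaaaaa, AAA#)
  read a, top A: go to s1, push ε → (s1, aaaaaaaaa, AA#)
  read a, top A: go to s0, push AA → (s0, aaaaaaaa, AAA#)
  read a, top A: go to s1, push ε → (s1, aaaaaaa, AA#)
  read a, top A: go to s0, push AA → (s0, aaaaaa, AAA#)
  read a, top A: go to s1, push ε → (s1, aaaaa, AA#)
  read a, top A: go to s0, push AA → (s0, aaaa, AAA#)
  read a, top A: go to s1, push ε → (s1, aaa, AA#)
  read a, top A: go to s0, push AA → (s0, aa, AAA#)
  read a, top A: go to s1, push ε → (s1, a, AA#)
  read a, top A: go to s0, push AA → (s0, ε, AAA#)
All input consumed in state s0 with stack AAA#.

AAA#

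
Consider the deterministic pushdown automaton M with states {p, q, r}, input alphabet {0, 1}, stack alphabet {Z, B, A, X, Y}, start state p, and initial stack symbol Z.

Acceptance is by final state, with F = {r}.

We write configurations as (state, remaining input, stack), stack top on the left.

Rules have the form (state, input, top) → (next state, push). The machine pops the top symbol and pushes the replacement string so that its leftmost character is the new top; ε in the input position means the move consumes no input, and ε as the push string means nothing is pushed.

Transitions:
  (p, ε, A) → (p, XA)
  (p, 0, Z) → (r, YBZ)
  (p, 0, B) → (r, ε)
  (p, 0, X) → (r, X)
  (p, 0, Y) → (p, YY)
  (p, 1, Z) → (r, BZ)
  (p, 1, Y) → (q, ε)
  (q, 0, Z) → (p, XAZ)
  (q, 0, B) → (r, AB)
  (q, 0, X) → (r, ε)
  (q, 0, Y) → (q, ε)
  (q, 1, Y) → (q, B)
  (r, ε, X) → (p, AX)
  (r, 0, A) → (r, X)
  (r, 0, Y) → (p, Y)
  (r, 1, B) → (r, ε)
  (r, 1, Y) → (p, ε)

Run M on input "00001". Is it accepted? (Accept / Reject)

(p, 00001, Z)
  read 0, top Z: go to r, push YBZ → (r, 0001, YBZ)
  read 0, top Y: go to p, push Y → (p, 001, YBZ)
  read 0, top Y: go to p, push YY → (p, 01, YYBZ)
  read 0, top Y: go to p, push YY → (p, 1, YYYBZ)
  read 1, top Y: go to q, push ε → (q, ε, YYBZ)
All input consumed; state q ∉ F and no further ε-move applies.

Reject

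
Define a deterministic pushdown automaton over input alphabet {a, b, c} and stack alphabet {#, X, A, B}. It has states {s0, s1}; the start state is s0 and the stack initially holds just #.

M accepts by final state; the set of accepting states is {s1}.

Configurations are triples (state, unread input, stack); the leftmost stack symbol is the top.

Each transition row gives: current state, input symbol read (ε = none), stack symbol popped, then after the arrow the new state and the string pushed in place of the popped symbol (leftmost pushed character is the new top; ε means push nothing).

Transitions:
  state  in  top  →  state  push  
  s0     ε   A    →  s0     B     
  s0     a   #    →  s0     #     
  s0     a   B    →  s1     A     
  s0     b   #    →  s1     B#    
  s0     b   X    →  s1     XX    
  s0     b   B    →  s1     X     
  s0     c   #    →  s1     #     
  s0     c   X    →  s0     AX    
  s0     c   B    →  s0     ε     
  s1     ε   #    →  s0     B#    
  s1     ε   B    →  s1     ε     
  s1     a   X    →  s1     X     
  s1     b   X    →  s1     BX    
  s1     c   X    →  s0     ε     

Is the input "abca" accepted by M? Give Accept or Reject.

(s0, abca, #)
  read a, top #: go to s0, push # → (s0, bca, #)
  read b, top #: go to s1, push B# → (s1, ca, B#)
  ε-move, top B: go to s1, push ε → (s1, ca, #)
  ε-move, top #: go to s0, push B# → (s0, ca, B#)
  read c, top B: go to s0, push ε → (s0, a, #)
  read a, top #: go to s0, push # → (s0, ε, #)
All input consumed; state s0 ∉ F and no further ε-move applies.

Reject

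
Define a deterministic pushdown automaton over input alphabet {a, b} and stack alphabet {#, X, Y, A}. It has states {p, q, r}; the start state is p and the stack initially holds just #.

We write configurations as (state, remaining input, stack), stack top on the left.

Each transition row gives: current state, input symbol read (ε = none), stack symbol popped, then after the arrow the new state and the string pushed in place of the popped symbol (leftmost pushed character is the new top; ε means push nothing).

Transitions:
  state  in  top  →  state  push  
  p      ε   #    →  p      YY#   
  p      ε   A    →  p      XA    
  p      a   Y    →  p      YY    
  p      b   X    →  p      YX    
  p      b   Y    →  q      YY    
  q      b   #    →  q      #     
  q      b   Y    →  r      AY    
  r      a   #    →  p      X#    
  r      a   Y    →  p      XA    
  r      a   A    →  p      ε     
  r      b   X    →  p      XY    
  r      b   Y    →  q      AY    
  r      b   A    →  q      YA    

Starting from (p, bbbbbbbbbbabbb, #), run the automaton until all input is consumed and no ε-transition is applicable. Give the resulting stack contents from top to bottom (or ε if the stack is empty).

YAYYAYAYAYAYYY#

(p, bbbbbbbbbbabbb, #)
  ε-move, top #: go to p, push YY# → (p, bbbbbbbbbbabbb, YY#)
  read b, top Y: go to q, push YY → (q, bbbbbbbbbabbb, YYY#)
  read b, top Y: go to r, push AY → (r, bbbbbbbbabbb, AYYY#)
  read b, top A: go to q, push YA → (q, bbbbbbbabbb, YAYYY#)
  read b, top Y: go to r, push AY → (r, bbbbbbabbb, AYAYYY#)
  read b, top A: go to q, push YA → (q, bbbbbabbb, YAYAYYY#)
  read b, top Y: go to r, push AY → (r, bbbbabbb, AYAYAYYY#)
  read b, top A: go to q, push YA → (q, bbbabbb, YAYAYAYYY#)
  read b, top Y: go to r, push AY → (r, bbabbb, AYAYAYAYYY#)
  read b, top A: go to q, push YA → (q, babbb, YAYAYAYAYYY#)
  read b, top Y: go to r, push AY → (r, abbb, AYAYAYAYAYYY#)
  read a, top A: go to p, push ε → (p, bbb, YAYAYAYAYYY#)
  read b, top Y: go to q, push YY → (q, bb, YYAYAYAYAYYY#)
  read b, top Y: go to r, push AY → (r, b, AYYAYAYAYAYYY#)
  read b, top A: go to q, push YA → (q, ε, YAYYAYAYAYAYYY#)
All input consumed in state q with stack YAYYAYAYAYAYYY#.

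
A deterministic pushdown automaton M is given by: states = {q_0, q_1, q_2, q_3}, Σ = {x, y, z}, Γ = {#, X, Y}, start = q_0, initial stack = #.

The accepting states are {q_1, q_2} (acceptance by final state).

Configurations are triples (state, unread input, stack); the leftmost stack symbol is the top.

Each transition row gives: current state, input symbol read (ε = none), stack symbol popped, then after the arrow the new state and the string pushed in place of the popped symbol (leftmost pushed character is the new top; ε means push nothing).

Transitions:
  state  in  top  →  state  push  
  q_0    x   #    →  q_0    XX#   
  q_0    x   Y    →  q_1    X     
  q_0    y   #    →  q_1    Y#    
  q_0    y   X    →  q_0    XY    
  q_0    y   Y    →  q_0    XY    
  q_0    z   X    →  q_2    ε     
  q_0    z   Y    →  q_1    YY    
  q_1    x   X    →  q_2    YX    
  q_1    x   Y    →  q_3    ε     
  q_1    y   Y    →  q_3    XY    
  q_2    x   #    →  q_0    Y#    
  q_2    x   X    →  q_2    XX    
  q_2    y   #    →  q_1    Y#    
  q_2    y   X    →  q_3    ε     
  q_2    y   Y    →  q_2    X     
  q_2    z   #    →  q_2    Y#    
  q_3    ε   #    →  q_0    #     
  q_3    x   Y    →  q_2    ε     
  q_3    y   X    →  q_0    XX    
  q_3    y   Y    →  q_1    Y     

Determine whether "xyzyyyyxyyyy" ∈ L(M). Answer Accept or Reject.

Reject

(q_0, xyzyyyyxyyyy, #) ⊢ (q_0, yzyyyyxyyyy, XX#) ⊢ (q_0, zyyyyxyyyy, XYX#) ⊢ (q_2, yyyyxyyyy, YX#) ⊢ (q_2, yyyxyyyy, XX#) ⊢ (q_3, yyxyyyy, X#) ⊢ (q_0, yxyyyy, XX#) ⊢ (q_0, xyyyy, XYX#)
No transition applies at (q_0, xyyyy, XYX#); input not fully consumed.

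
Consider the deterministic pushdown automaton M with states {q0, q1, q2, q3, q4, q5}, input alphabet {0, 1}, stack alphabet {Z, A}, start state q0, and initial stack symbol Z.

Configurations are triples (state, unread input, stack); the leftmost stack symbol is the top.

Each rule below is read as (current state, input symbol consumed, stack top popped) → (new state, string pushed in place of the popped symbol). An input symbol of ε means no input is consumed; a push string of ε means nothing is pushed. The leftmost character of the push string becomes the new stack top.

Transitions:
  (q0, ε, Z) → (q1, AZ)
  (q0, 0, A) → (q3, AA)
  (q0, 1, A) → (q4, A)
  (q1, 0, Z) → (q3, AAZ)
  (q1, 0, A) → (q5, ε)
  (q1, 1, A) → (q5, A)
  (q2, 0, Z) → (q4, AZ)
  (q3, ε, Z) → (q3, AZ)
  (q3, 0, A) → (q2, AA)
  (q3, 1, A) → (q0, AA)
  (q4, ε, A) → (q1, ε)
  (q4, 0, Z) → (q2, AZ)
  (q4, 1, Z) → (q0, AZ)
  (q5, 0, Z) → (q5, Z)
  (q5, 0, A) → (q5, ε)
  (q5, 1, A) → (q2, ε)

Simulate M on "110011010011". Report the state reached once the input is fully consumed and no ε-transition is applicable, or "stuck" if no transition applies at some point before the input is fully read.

q1

(q0, 110011010011, Z)
  ε-move, top Z: go to q1, push AZ → (q1, 110011010011, AZ)
  read 1, top A: go to q5, push A → (q5, 10011010011, AZ)
  read 1, top A: go to q2, push ε → (q2, 0011010011, Z)
  read 0, top Z: go to q4, push AZ → (q4, 011010011, AZ)
  ε-move, top A: go to q1, push ε → (q1, 011010011, Z)
  read 0, top Z: go to q3, push AAZ → (q3, 11010011, AAZ)
  read 1, top A: go to q0, push AA → (q0, 1010011, AAAZ)
  read 1, top A: go to q4, push A → (q4, 010011, AAAZ)
  ε-move, top A: go to q1, push ε → (q1, 010011, AAZ)
  read 0, top A: go to q5, push ε → (q5, 10011, AZ)
  read 1, top A: go to q2, push ε → (q2, 0011, Z)
  read 0, top Z: go to q4, push AZ → (q4, 011, AZ)
  ε-move, top A: go to q1, push ε → (q1, 011, Z)
  read 0, top Z: go to q3, push AAZ → (q3, 11, AAZ)
  read 1, top A: go to q0, push AA → (q0, 1, AAAZ)
  read 1, top A: go to q4, push A → (q4, ε, AAAZ)
  ε-move, top A: go to q1, push ε → (q1, ε, AAZ)
All input consumed; M is in state q1.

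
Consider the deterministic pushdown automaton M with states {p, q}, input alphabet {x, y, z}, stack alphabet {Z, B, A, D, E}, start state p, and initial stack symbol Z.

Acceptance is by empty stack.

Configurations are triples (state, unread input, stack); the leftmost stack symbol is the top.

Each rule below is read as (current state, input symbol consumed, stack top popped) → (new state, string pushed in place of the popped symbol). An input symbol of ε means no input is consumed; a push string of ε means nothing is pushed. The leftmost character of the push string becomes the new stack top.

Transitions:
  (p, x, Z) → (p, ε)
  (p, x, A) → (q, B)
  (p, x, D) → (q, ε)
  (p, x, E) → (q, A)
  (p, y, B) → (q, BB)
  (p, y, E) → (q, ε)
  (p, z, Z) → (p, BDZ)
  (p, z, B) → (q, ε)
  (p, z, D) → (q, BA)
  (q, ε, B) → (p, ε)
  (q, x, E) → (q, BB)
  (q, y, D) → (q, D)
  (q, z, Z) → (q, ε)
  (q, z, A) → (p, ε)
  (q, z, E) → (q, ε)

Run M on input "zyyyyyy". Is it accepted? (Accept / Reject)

Reject

(p, zyyyyyy, Z) ⊢ (p, yyyyyy, BDZ) ⊢ (q, yyyyy, BBDZ) ⊢ (p, yyyyy, BDZ) ⊢ (q, yyyy, BBDZ) ⊢ (p, yyyy, BDZ) ⊢ (q, yyy, BBDZ) ⊢ (p, yyy, BDZ) ⊢ (q, yy, BBDZ) ⊢ (p, yy, BDZ) ⊢ (q, y, BBDZ) ⊢ (p, y, BDZ) ⊢ (q, ε, BBDZ) ⊢ (p, ε, BDZ)
All input consumed; stack is BDZ, not empty, and no further ε-move applies.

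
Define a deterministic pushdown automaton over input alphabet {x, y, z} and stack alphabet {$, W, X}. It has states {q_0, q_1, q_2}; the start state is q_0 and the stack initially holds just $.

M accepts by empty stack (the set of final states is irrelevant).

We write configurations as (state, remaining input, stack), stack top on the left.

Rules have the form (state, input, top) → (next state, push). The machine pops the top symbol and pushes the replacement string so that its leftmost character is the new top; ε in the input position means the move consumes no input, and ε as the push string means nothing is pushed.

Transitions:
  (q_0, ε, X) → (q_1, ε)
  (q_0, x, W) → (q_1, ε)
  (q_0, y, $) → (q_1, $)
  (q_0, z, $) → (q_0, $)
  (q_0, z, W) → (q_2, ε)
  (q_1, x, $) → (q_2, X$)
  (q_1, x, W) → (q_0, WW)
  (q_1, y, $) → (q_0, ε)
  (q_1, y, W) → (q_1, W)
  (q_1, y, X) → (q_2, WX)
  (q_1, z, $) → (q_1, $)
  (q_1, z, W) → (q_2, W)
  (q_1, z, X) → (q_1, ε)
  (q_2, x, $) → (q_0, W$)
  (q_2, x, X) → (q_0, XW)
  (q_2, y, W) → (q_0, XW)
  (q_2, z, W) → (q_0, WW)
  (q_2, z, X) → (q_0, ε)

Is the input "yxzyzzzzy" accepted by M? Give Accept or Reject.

Accept

(q_0, yxzyzzzzy, $) ⊢ (q_1, xzyzzzzy, $) ⊢ (q_2, zyzzzzy, X$) ⊢ (q_0, yzzzzy, $) ⊢ (q_1, zzzzy, $) ⊢ (q_1, zzzy, $) ⊢ (q_1, zzy, $) ⊢ (q_1, zy, $) ⊢ (q_1, y, $) ⊢ (q_0, ε, ε)
All input consumed and the stack is empty.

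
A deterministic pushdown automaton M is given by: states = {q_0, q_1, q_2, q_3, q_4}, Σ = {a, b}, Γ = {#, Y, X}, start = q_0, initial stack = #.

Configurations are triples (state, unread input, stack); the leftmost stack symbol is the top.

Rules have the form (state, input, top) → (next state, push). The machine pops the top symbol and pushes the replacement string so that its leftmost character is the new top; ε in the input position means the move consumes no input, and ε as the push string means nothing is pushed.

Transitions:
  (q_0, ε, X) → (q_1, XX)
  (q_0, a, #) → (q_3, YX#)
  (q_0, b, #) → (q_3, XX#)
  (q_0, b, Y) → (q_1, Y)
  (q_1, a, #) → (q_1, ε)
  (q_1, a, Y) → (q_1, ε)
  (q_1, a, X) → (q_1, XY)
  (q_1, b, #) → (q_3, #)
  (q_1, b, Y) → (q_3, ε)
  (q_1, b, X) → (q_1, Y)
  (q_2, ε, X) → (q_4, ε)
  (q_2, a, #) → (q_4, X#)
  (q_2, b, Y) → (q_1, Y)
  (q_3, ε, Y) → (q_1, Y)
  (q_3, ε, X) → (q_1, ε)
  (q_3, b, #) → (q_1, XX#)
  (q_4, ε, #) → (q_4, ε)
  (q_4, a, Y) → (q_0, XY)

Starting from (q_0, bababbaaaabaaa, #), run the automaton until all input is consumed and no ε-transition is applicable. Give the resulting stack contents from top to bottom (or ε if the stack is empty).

YYX#

(q_0, bababbaaaabaaa, #)
  read b, top #: go to q_3, push XX# → (q_3, ababbaaaabaaa, XX#)
  ε-move, top X: go to q_1, push ε → (q_1, ababbaaaabaaa, X#)
  read a, top X: go to q_1, push XY → (q_1, babbaaaabaaa, XY#)
  read b, top X: go to q_1, push Y → (q_1, abbaaaabaaa, YY#)
  read a, top Y: go to q_1, push ε → (q_1, bbaaaabaaa, Y#)
  read b, top Y: go to q_3, push ε → (q_3, baaaabaaa, #)
  read b, top #: go to q_1, push XX# → (q_1, aaaabaaa, XX#)
  read a, top X: go to q_1, push XY → (q_1, aaabaaa, XYX#)
  read a, top X: go to q_1, push XY → (q_1, aabaaa, XYYX#)
  read a, top X: go to q_1, push XY → (q_1, abaaa, XYYYX#)
  read a, top X: go to q_1, push XY → (q_1, baaa, XYYYYX#)
  read b, top X: go to q_1, push Y → (q_1, aaa, YYYYYX#)
  read a, top Y: go to q_1, push ε → (q_1, aa, YYYYX#)
  read a, top Y: go to q_1, push ε → (q_1, a, YYYX#)
  read a, top Y: go to q_1, push ε → (q_1, ε, YYX#)
All input consumed in state q_1 with stack YYX#.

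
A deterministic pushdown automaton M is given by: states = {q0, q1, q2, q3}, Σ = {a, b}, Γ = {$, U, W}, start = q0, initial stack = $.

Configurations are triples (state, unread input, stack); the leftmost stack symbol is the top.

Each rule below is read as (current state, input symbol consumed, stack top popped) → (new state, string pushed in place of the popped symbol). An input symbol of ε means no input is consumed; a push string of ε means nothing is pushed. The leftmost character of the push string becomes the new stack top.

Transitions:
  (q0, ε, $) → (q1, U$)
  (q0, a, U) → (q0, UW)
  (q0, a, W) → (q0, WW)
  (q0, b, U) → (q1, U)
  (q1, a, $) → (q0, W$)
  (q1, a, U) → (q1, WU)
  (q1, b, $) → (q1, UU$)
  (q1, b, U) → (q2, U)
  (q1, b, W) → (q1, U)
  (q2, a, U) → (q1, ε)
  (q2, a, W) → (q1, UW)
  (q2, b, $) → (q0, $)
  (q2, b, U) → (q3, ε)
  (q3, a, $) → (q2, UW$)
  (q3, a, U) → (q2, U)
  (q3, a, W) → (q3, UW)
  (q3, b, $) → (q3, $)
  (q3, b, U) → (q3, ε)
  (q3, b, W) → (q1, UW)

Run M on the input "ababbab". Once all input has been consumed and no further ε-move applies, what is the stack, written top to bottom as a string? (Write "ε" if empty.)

(q0, ababbab, $)
  ε-move, top $: go to q1, push U$ → (q1, ababbab, U$)
  read a, top U: go to q1, push WU → (q1, babbab, WU$)
  read b, top W: go to q1, push U → (q1, abbab, UU$)
  read a, top U: go to q1, push WU → (q1, bbab, WUU$)
  read b, top W: go to q1, push U → (q1, bab, UUU$)
  read b, top U: go to q2, push U → (q2, ab, UUU$)
  read a, top U: go to q1, push ε → (q1, b, UU$)
  read b, top U: go to q2, push U → (q2, ε, UU$)
All input consumed in state q2 with stack UU$.

UU$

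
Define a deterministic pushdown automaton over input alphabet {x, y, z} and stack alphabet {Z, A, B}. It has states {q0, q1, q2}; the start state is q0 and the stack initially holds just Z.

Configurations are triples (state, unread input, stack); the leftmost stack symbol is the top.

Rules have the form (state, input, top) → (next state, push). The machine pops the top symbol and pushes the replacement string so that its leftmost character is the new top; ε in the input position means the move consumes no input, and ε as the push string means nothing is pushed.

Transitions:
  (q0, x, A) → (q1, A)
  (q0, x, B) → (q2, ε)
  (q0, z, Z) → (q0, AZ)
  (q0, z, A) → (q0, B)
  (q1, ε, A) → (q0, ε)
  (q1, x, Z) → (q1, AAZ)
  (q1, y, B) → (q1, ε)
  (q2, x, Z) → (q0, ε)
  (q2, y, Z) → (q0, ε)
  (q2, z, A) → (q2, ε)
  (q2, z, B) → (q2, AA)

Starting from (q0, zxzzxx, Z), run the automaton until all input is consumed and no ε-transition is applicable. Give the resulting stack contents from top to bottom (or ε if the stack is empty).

ε

(q0, zxzzxx, Z) ⊢ (q0, xzzxx, AZ) ⊢ (q1, zzxx, AZ) ⊢ (q0, zzxx, Z) ⊢ (q0, zxx, AZ) ⊢ (q0, xx, BZ) ⊢ (q2, x, Z) ⊢ (q0, ε, ε)
All input consumed in state q0 with stack ε.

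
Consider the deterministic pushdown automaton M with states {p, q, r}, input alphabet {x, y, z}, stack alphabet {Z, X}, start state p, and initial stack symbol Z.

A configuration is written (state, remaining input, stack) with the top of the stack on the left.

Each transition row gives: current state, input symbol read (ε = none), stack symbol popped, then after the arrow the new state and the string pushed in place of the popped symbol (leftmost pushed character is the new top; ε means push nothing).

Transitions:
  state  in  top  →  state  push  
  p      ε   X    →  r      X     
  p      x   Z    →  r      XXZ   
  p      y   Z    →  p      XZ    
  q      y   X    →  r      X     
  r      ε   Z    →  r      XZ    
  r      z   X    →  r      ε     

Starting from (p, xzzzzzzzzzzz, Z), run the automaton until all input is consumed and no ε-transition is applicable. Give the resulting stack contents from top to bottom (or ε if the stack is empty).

XZ

(p, xzzzzzzzzzzz, Z)
  read x, top Z: go to r, push XXZ → (r, zzzzzzzzzzz, XXZ)
  read z, top X: go to r, push ε → (r, zzzzzzzzzz, XZ)
  read z, top X: go to r, push ε → (r, zzzzzzzzz, Z)
  ε-move, top Z: go to r, push XZ → (r, zzzzzzzzz, XZ)
  read z, top X: go to r, push ε → (r, zzzzzzzz, Z)
  ε-move, top Z: go to r, push XZ → (r, zzzzzzzz, XZ)
  read z, top X: go to r, push ε → (r, zzzzzzz, Z)
  ε-move, top Z: go to r, push XZ → (r, zzzzzzz, XZ)
  read z, top X: go to r, push ε → (r, zzzzzz, Z)
  ε-move, top Z: go to r, push XZ → (r, zzzzzz, XZ)
  read z, top X: go to r, push ε → (r, zzzzz, Z)
  ε-move, top Z: go to r, push XZ → (r, zzzzz, XZ)
  read z, top X: go to r, push ε → (r, zzzz, Z)
  ε-move, top Z: go to r, push XZ → (r, zzzz, XZ)
  read z, top X: go to r, push ε → (r, zzz, Z)
  ε-move, top Z: go to r, push XZ → (r, zzz, XZ)
  read z, top X: go to r, push ε → (r, zz, Z)
  ε-move, top Z: go to r, push XZ → (r, zz, XZ)
  read z, top X: go to r, push ε → (r, z, Z)
  ε-move, top Z: go to r, push XZ → (r, z, XZ)
  read z, top X: go to r, push ε → (r, ε, Z)
  ε-move, top Z: go to r, push XZ → (r, ε, XZ)
All input consumed in state r with stack XZ.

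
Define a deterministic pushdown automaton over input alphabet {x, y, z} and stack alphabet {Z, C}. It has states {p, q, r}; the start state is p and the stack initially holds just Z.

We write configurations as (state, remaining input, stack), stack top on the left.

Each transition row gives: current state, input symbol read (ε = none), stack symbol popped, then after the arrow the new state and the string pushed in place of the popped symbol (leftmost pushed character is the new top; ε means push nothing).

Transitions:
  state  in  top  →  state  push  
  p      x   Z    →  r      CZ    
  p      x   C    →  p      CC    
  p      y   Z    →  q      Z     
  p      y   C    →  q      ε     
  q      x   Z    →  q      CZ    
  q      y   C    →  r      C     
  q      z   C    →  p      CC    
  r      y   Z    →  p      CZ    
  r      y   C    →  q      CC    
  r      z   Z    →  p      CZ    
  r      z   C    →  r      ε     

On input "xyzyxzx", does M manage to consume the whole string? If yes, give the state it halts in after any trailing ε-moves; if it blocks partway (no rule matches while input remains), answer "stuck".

(p, xyzyxzx, Z)
  read x, top Z: go to r, push CZ → (r, yzyxzx, CZ)
  read y, top C: go to q, push CC → (q, zyxzx, CCZ)
  read z, top C: go to p, push CC → (p, yxzx, CCCZ)
  read y, top C: go to q, push ε → (q, xzx, CCZ)
No transition for (q, x, top C); M blocks with input xzx remaining.

stuck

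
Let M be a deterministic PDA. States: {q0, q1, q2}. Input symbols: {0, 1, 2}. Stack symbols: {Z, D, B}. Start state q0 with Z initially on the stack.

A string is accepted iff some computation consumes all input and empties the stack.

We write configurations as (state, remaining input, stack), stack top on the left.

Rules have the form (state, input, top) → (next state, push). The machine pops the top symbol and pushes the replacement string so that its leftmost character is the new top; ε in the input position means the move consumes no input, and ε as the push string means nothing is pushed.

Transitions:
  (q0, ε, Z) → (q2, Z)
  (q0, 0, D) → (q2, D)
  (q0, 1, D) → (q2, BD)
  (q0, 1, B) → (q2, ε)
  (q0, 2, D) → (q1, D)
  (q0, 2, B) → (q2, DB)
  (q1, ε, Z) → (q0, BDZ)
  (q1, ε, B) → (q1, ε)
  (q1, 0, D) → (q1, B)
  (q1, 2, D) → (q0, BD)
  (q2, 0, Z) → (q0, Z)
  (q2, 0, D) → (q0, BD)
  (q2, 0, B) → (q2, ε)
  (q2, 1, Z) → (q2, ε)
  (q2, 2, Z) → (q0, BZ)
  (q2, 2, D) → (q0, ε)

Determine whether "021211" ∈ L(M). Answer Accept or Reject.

Accept

(q0, 021211, Z) ⊢ (q2, 021211, Z) ⊢ (q0, 21211, Z) ⊢ (q2, 21211, Z) ⊢ (q0, 1211, BZ) ⊢ (q2, 211, Z) ⊢ (q0, 11, BZ) ⊢ (q2, 1, Z) ⊢ (q2, ε, ε)
All input consumed and the stack is empty.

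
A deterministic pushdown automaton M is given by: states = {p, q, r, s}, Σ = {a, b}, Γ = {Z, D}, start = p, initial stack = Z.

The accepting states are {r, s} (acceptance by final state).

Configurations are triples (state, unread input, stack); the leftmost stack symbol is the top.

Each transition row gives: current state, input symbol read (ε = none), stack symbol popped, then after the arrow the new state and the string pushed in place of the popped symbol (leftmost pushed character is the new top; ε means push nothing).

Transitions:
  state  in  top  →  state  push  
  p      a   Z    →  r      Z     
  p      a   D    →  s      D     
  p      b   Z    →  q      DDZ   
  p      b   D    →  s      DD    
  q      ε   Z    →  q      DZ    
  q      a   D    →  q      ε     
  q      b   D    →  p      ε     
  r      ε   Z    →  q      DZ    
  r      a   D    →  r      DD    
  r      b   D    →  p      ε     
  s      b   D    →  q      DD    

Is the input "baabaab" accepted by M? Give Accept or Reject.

Reject

(p, baabaab, Z)
  read b, top Z: go to q, push DDZ → (q, aabaab, DDZ)
  read a, top D: go to q, push ε → (q, abaab, DZ)
  read a, top D: go to q, push ε → (q, baab, Z)
  ε-move, top Z: go to q, push DZ → (q, baab, DZ)
  read b, top D: go to p, push ε → (p, aab, Z)
  read a, top Z: go to r, push Z → (r, ab, Z)
  ε-move, top Z: go to q, push DZ → (q, ab, DZ)
  read a, top D: go to q, push ε → (q, b, Z)
  ε-move, top Z: go to q, push DZ → (q, b, DZ)
  read b, top D: go to p, push ε → (p, ε, Z)
All input consumed; state p ∉ F and no further ε-move applies.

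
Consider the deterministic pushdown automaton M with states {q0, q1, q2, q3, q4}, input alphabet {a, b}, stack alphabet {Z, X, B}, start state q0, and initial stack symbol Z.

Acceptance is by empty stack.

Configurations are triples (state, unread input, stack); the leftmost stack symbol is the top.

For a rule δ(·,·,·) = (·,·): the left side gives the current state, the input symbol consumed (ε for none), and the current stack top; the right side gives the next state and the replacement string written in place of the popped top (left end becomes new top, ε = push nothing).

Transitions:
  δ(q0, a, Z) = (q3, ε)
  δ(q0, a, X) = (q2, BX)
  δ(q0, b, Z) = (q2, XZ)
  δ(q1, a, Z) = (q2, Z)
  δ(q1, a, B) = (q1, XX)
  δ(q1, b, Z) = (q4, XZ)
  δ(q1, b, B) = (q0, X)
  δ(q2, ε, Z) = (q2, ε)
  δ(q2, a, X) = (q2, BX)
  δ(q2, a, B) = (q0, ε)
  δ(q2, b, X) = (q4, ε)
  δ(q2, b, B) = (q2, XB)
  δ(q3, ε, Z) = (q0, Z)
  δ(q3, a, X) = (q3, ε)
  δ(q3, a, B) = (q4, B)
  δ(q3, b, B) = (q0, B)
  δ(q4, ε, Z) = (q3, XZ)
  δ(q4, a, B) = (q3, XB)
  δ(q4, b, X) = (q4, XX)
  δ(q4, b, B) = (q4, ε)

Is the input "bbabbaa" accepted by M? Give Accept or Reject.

Accept

(q0, bbabbaa, Z) ⊢ (q2, babbaa, XZ) ⊢ (q4, abbaa, Z) ⊢ (q3, abbaa, XZ) ⊢ (q3, bbaa, Z) ⊢ (q0, bbaa, Z) ⊢ (q2, baa, XZ) ⊢ (q4, aa, Z) ⊢ (q3, aa, XZ) ⊢ (q3, a, Z) ⊢ (q0, a, Z) ⊢ (q3, ε, ε)
All input consumed and the stack is empty.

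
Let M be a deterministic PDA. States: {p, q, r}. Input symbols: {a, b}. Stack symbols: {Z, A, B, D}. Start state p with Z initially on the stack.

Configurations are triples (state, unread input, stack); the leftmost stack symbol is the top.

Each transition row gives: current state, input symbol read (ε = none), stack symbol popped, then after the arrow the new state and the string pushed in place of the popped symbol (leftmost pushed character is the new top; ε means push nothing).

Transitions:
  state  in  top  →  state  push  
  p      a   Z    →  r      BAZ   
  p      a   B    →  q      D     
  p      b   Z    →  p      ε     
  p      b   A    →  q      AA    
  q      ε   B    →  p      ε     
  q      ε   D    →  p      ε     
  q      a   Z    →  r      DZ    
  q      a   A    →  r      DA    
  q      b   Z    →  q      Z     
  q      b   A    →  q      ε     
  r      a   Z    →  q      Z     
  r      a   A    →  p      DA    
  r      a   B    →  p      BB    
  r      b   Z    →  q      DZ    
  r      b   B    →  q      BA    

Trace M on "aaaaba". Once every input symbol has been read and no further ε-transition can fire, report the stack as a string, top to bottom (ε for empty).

(p, aaaaba, Z)
  read a, top Z: go to r, push BAZ → (r, aaaba, BAZ)
  read a, top B: go to p, push BB → (p, aaba, BBAZ)
  read a, top B: go to q, push D → (q, aba, DBAZ)
  ε-move, top D: go to p, push ε → (p, aba, BAZ)
  read a, top B: go to q, push D → (q, ba, DAZ)
  ε-move, top D: go to p, push ε → (p, ba, AZ)
  read b, top A: go to q, push AA → (q, a, AAZ)
  read a, top A: go to r, push DA → (r, ε, DAAZ)
All input consumed in state r with stack DAAZ.

DAAZ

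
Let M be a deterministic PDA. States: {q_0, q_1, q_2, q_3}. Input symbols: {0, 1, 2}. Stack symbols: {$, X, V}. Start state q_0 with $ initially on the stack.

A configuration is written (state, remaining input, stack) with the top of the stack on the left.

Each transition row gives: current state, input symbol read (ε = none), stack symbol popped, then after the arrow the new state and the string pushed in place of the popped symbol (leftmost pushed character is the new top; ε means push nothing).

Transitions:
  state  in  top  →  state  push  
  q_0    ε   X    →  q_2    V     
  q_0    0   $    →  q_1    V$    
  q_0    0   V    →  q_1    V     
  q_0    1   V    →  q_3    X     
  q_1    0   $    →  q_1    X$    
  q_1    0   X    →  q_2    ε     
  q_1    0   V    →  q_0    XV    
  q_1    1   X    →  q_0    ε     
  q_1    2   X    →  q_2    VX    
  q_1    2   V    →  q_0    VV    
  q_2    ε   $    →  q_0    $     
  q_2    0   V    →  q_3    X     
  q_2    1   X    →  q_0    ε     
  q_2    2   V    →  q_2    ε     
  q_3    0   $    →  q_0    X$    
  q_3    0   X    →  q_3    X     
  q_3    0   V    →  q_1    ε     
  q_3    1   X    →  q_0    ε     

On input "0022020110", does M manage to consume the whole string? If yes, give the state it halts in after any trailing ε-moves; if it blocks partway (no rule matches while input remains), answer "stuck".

stuck

(q_0, 0022020110, $) ⊢ (q_1, 022020110, V$) ⊢ (q_0, 22020110, XV$) ⊢ (q_2, 22020110, VV$) ⊢ (q_2, 2020110, V$) ⊢ (q_2, 020110, $) ⊢ (q_0, 020110, $) ⊢ (q_1, 20110, V$) ⊢ (q_0, 0110, VV$) ⊢ (q_1, 110, VV$)
No transition for (q_1, 1, top V); M blocks with input 110 remaining.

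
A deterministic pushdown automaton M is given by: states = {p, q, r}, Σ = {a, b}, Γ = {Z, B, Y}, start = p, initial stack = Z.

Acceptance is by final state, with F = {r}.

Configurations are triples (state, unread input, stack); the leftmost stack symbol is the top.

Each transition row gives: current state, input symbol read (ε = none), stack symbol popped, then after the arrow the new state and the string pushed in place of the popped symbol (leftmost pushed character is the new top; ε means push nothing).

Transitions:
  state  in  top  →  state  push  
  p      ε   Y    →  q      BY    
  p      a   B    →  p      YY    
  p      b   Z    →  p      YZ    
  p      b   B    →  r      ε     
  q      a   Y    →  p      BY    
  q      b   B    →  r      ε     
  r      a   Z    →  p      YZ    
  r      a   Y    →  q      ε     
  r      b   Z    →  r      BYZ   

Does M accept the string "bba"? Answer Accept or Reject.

Reject

(p, bba, Z)
  read b, top Z: go to p, push YZ → (p, ba, YZ)
  ε-move, top Y: go to q, push BY → (q, ba, BYZ)
  read b, top B: go to r, push ε → (r, a, YZ)
  read a, top Y: go to q, push ε → (q, ε, Z)
All input consumed; state q ∉ F and no further ε-move applies.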